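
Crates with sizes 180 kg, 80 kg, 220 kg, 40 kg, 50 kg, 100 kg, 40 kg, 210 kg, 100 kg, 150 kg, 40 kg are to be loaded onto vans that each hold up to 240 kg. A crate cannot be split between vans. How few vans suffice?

Total = 220 + 210 + 180 + 150 + 100 + 100 + 80 + 50 + 40 + 40 + 40 = 1210 kg.
Lower bound: ⌈1210/240⌉ = 6 vans.
A packing using 6 vans:
  van 1: 220 = 220
  van 2: 210 = 210
  van 3: 180 + 50 = 230
  van 4: 150 + 80 = 230
  van 5: 100 + 100 + 40 = 240
  van 6: 40 + 40 = 80
This matches the lower bound, so 6 is optimal.

6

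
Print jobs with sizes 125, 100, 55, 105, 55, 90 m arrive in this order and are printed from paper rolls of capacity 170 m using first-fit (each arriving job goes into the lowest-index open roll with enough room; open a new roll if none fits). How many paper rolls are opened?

4

  125 → roll 1 (new)  [load 125/170]
  100 → roll 2 (new)  [load 100/170]
  55 → roll 2  [load 155/170]
  105 → roll 3 (new)  [load 105/170]
  55 → roll 3  [load 160/170]
  90 → roll 4 (new)  [load 90/170]
4 paper rolls opened.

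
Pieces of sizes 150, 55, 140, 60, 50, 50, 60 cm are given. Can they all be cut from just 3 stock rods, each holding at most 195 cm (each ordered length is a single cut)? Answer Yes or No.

Total = 565 cm; ⌈565/195⌉ = 3.
The bound of 3 does not rule out 3, but exhaustive search shows no assignment into 3 stock rods of capacity 195 cm exists — the minimum is 4.

No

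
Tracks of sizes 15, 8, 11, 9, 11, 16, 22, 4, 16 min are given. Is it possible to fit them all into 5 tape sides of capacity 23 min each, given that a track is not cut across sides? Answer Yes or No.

Total = 112 min; ⌈112/23⌉ = 5.
The bound of 5 does not rule out 5, but exhaustive search shows no assignment into 5 tape sides of capacity 23 min exists — the minimum is 6.

No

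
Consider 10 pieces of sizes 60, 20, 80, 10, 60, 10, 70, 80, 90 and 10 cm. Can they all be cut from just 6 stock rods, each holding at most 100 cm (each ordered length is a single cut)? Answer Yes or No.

A valid assignment using 6 stock rods:
  stock rod 1: 90 + 10 = 100
  stock rod 2: 80 + 20 = 100
  stock rod 3: 80 + 10 + 10 = 100
  stock rod 4: 70 = 70
  stock rod 5: 60 = 60
  stock rod 6: 60 = 60
Every load is within 100 cm, so 6 stock rods suffice.

Yes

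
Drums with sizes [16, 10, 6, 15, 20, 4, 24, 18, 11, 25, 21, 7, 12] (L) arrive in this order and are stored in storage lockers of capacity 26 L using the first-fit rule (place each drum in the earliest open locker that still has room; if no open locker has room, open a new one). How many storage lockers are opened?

8

  16 → locker 1 (new)  [load 16/26]
  10 → locker 1  [load 26/26]
  6 → locker 2 (new)  [load 6/26]
  15 → locker 2  [load 21/26]
  20 → locker 3 (new)  [load 20/26]
  4 → locker 2  [load 25/26]
  24 → locker 4 (new)  [load 24/26]
  18 → locker 5 (new)  [load 18/26]
  11 → locker 6 (new)  [load 11/26]
  25 → locker 7 (new)  [load 25/26]
  21 → locker 8 (new)  [load 21/26]
  7 → locker 5  [load 25/26]
  12 → locker 6  [load 23/26]
8 storage lockers opened.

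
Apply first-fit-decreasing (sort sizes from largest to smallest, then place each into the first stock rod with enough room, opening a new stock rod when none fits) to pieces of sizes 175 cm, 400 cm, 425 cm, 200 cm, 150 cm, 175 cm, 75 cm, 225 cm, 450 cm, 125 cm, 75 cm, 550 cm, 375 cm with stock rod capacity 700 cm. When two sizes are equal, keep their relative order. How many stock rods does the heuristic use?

5

Sorted descending: 550, 450, 425, 400, 375, 225, 200, 175, 175, 150, 125, 75, 75.
  550 → stock rod 1 (new)  [load 550/700]
  450 → stock rod 2 (new)  [load 450/700]
  425 → stock rod 3 (new)  [load 425/700]
  400 → stock rod 4 (new)  [load 400/700]
  375 → stock rod 5 (new)  [load 375/700]
  225 → stock rod 2  [load 675/700]
  200 → stock rod 3  [load 625/700]
  175 → stock rod 4  [load 575/700]
  175 → stock rod 5  [load 550/700]
  150 → stock rod 1  [load 700/700]
  125 → stock rod 4  [load 700/700]
  75 → stock rod 3  [load 700/700]
  75 → stock rod 5  [load 625/700]
5 stock rods opened.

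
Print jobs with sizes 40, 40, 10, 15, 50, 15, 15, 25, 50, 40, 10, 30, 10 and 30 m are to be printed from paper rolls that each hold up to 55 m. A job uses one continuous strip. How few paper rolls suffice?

Total = 50 + 50 + 40 + 40 + 40 + 30 + 30 + 25 + 15 + 15 + 15 + 10 + 10 + 10 = 380 m.
Lower bound: ⌈380/55⌉ = 7 paper rolls.
A packing using 8 paper rolls:
  roll 1: 50 = 50
  roll 2: 50 = 50
  roll 3: 40 + 15 = 55
  roll 4: 40 + 15 = 55
  roll 5: 40 + 15 = 55
  roll 6: 30 + 25 = 55
  roll 7: 30 + 10 + 10 = 50
  roll 8: 10 = 10
No arrangement into 7 paper rolls stays within capacity, so 8 is optimal.

8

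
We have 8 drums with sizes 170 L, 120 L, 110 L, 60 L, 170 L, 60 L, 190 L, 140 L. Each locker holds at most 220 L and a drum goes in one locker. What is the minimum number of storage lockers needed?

Total = 190 + 170 + 170 + 140 + 120 + 110 + 60 + 60 = 1020 L.
Lower bound: ⌈1020/220⌉ = 5 storage lockers.
A packing using 6 storage lockers:
  locker 1: 190 = 190
  locker 2: 170 = 170
  locker 3: 170 = 170
  locker 4: 140 + 60 = 200
  locker 5: 120 + 60 = 180
  locker 6: 110 = 110
No arrangement into 5 storage lockers stays within capacity, so 6 is optimal.

6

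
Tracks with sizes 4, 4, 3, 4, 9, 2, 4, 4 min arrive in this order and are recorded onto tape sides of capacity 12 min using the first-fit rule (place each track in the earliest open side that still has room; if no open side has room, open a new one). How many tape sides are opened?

4

  4 → side 1 (new)  [load 4/12]
  4 → side 1  [load 8/12]
  3 → side 1  [load 11/12]
  4 → side 2 (new)  [load 4/12]
  9 → side 3 (new)  [load 9/12]
  2 → side 2  [load 6/12]
  4 → side 2  [load 10/12]
  4 → side 4 (new)  [load 4/12]
4 tape sides opened.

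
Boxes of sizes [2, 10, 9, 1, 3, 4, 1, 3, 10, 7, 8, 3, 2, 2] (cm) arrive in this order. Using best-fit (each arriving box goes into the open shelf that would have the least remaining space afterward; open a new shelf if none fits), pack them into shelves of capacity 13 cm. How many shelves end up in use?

  2 → shelf 1 (new)  [load 2/13]
  10 → shelf 1  [load 12/13]
  9 → shelf 2 (new)  [load 9/13]
  1 → shelf 1  [load 13/13]
  3 → shelf 2  [load 12/13]
  4 → shelf 3 (new)  [load 4/13]
  1 → shelf 2  [load 13/13]
  3 → shelf 3  [load 7/13]
  10 → shelf 4 (new)  [load 10/13]
  7 → shelf 5 (new)  [load 7/13]
  8 → shelf 6 (new)  [load 8/13]
  3 → shelf 4  [load 13/13]
  2 → shelf 6  [load 10/13]
  2 → shelf 6  [load 12/13]
6 shelves opened.

6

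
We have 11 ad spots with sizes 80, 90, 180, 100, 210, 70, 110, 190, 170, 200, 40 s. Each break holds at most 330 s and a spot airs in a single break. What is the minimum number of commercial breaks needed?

5

Total = 210 + 200 + 190 + 180 + 170 + 110 + 100 + 90 + 80 + 70 + 40 = 1440 s.
Lower bound: ⌈1440/330⌉ = 5 commercial breaks.
A packing using 5 commercial breaks:
  break 1: 210 + 110 = 320
  break 2: 200 + 100 = 300
  break 3: 190 + 90 + 40 = 320
  break 4: 180 + 80 + 70 = 330
  break 5: 170 = 170
This matches the lower bound, so 5 is optimal.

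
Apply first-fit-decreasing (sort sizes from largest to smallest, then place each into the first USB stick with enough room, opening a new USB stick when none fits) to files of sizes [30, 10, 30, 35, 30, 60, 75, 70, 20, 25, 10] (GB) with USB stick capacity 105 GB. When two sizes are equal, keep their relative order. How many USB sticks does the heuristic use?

Sorted descending: 75, 70, 60, 35, 30, 30, 30, 25, 20, 10, 10.
  75 → USB stick 1 (new)  [load 75/105]
  70 → USB stick 2 (new)  [load 70/105]
  60 → USB stick 3 (new)  [load 60/105]
  35 → USB stick 2  [load 105/105]
  30 → USB stick 1  [load 105/105]
  30 → USB stick 3  [load 90/105]
  30 → USB stick 4 (new)  [load 30/105]
  25 → USB stick 4  [load 55/105]
  20 → USB stick 4  [load 75/105]
  10 → USB stick 3  [load 100/105]
  10 → USB stick 4  [load 85/105]
4 USB sticks opened.

4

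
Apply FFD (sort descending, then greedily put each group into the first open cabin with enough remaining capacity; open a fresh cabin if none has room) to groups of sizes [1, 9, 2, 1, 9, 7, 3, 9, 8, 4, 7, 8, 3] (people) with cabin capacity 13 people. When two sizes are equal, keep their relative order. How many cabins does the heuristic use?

7

Sorted descending: 9, 9, 9, 8, 8, 7, 7, 4, 3, 3, 2, 1, 1.
  9 → cabin 1 (new)  [load 9/13]
  9 → cabin 2 (new)  [load 9/13]
  9 → cabin 3 (new)  [load 9/13]
  8 → cabin 4 (new)  [load 8/13]
  8 → cabin 5 (new)  [load 8/13]
  7 → cabin 6 (new)  [load 7/13]
  7 → cabin 7 (new)  [load 7/13]
  4 → cabin 1  [load 13/13]
  3 → cabin 2  [load 12/13]
  3 → cabin 3  [load 12/13]
  2 → cabin 4  [load 10/13]
  1 → cabin 2  [load 13/13]
  1 → cabin 3  [load 13/13]
7 cabins opened.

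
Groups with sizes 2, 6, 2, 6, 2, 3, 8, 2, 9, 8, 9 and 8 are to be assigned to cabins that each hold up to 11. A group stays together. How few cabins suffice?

7

Total = 9 + 9 + 8 + 8 + 8 + 6 + 6 + 3 + 2 + 2 + 2 + 2 = 65.
Lower bound: ⌈65/11⌉ = 6 cabins.
Also, 7 groups each exceed 11/2, and no two of those can share a cabin, so at least 7 cabins are needed.
A packing using 7 cabins:
  cabin 1: 9 + 2 = 11
  cabin 2: 9 + 2 = 11
  cabin 3: 8 + 3 = 11
  cabin 4: 8 + 2 = 10
  cabin 5: 8 + 2 = 10
  cabin 6: 6 = 6
  cabin 7: 6 = 6
This matches the lower bound, so 7 is optimal.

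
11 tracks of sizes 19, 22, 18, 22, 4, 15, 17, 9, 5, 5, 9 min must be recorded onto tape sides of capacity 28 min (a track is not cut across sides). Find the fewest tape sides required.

Total = 22 + 22 + 19 + 18 + 17 + 15 + 9 + 9 + 5 + 5 + 4 = 145 min.
Lower bound: ⌈145/28⌉ = 6 tape sides.
A packing using 6 tape sides:
  side 1: 22 + 5 = 27
  side 2: 22 + 5 = 27
  side 3: 19 + 9 = 28
  side 4: 18 + 9 = 27
  side 5: 17 + 4 = 21
  side 6: 15 = 15
This matches the lower bound, so 6 is optimal.

6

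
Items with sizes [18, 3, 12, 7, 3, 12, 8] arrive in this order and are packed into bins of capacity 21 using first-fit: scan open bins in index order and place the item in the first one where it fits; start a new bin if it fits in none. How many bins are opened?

4

  18 → bin 1 (new)  [load 18/21]
  3 → bin 1  [load 21/21]
  12 → bin 2 (new)  [load 12/21]
  7 → bin 2  [load 19/21]
  3 → bin 3 (new)  [load 3/21]
  12 → bin 3  [load 15/21]
  8 → bin 4 (new)  [load 8/21]
4 bins opened.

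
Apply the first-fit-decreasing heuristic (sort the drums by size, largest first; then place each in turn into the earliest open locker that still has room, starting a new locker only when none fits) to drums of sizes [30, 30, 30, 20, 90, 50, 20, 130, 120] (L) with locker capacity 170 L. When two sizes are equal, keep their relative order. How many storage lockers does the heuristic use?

4

Sorted descending: 130, 120, 90, 50, 30, 30, 30, 20, 20.
  130 → locker 1 (new)  [load 130/170]
  120 → locker 2 (new)  [load 120/170]
  90 → locker 3 (new)  [load 90/170]
  50 → locker 2  [load 170/170]
  30 → locker 1  [load 160/170]
  30 → locker 3  [load 120/170]
  30 → locker 3  [load 150/170]
  20 → locker 3  [load 170/170]
  20 → locker 4 (new)  [load 20/170]
4 storage lockers opened.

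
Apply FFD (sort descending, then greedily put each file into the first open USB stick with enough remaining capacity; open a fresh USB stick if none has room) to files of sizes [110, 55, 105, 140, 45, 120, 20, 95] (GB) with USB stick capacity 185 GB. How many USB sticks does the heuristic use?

5

Sorted descending: 140, 120, 110, 105, 95, 55, 45, 20.
  140 → USB stick 1 (new)  [load 140/185]
  120 → USB stick 2 (new)  [load 120/185]
  110 → USB stick 3 (new)  [load 110/185]
  105 → USB stick 4 (new)  [load 105/185]
  95 → USB stick 5 (new)  [load 95/185]
  55 → USB stick 2  [load 175/185]
  45 → USB stick 1  [load 185/185]
  20 → USB stick 3  [load 130/185]
5 USB sticks opened.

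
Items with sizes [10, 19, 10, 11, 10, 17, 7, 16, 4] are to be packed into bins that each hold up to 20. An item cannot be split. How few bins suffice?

6

Total = 19 + 17 + 16 + 11 + 10 + 10 + 10 + 7 + 4 = 104.
Lower bound: ⌈104/20⌉ = 6 bins.
A packing using 6 bins:
  bin 1: 19 = 19
  bin 2: 17 = 17
  bin 3: 16 + 4 = 20
  bin 4: 11 + 7 = 18
  bin 5: 10 + 10 = 20
  bin 6: 10 = 10
This matches the lower bound, so 6 is optimal.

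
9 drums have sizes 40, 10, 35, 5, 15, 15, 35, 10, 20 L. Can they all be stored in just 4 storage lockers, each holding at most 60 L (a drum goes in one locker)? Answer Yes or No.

A valid assignment using 4 storage lockers:
  locker 1: 40 + 20 = 60
  locker 2: 35 + 15 + 10 = 60
  locker 3: 35 + 15 + 10 = 60
  locker 4: 5 = 5
Every load is within 60 L, so 4 storage lockers suffice.

Yes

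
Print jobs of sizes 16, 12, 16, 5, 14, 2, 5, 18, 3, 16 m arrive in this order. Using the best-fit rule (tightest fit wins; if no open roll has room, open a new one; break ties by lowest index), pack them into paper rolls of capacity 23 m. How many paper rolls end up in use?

  16 → roll 1 (new)  [load 16/23]
  12 → roll 2 (new)  [load 12/23]
  16 → roll 3 (new)  [load 16/23]
  5 → roll 1  [load 21/23]
  14 → roll 4 (new)  [load 14/23]
  2 → roll 1  [load 23/23]
  5 → roll 3  [load 21/23]
  18 → roll 5 (new)  [load 18/23]
  3 → roll 5  [load 21/23]
  16 → roll 6 (new)  [load 16/23]
6 paper rolls opened.

6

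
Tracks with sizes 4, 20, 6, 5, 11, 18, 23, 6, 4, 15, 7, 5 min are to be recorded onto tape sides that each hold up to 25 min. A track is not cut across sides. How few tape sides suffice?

6

Total = 23 + 20 + 18 + 15 + 11 + 7 + 6 + 6 + 5 + 5 + 4 + 4 = 124 min.
Lower bound: ⌈124/25⌉ = 5 tape sides.
A packing using 6 tape sides:
  side 1: 23 = 23
  side 2: 20 + 5 = 25
  side 3: 18 + 7 = 25
  side 4: 15 + 6 + 4 = 25
  side 5: 11 + 6 + 5 = 22
  side 6: 4 = 4
No arrangement into 5 tape sides stays within capacity, so 6 is optimal.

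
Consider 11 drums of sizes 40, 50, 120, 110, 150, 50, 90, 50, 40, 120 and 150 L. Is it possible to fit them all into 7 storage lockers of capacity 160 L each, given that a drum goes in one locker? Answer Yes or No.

Yes

A valid assignment using 7 storage lockers:
  locker 1: 150 = 150
  locker 2: 150 = 150
  locker 3: 120 + 40 = 160
  locker 4: 120 + 40 = 160
  locker 5: 110 + 50 = 160
  locker 6: 90 + 50 = 140
  locker 7: 50 = 50
Every load is within 160 L, so 7 storage lockers suffice.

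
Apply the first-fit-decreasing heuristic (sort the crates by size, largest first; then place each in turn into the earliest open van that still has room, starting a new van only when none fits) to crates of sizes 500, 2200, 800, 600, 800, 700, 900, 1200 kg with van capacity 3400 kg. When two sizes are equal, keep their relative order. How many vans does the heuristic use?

3

Sorted descending: 2200, 1200, 900, 800, 800, 700, 600, 500.
  2200 → van 1 (new)  [load 2200/3400]
  1200 → van 1  [load 3400/3400]
  900 → van 2 (new)  [load 900/3400]
  800 → van 2  [load 1700/3400]
  800 → van 2  [load 2500/3400]
  700 → van 2  [load 3200/3400]
  600 → van 3 (new)  [load 600/3400]
  500 → van 3  [load 1100/3400]
3 vans opened.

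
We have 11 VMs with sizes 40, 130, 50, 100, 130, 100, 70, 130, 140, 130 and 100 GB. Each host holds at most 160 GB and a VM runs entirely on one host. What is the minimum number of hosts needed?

Total = 140 + 130 + 130 + 130 + 130 + 100 + 100 + 100 + 70 + 50 + 40 = 1120 GB.
Lower bound: ⌈1120/160⌉ = 7 hosts.
Also, 8 VMs each exceed 80 GB, and no two of those can share a host, so at least 8 hosts are needed.
A packing using 9 hosts:
  host 1: 140 = 140
  host 2: 130 = 130
  host 3: 130 = 130
  host 4: 130 = 130
  host 5: 130 = 130
  host 6: 100 + 50 = 150
  host 7: 100 + 40 = 140
  host 8: 100 = 100
  host 9: 70 = 70
No arrangement into 8 hosts stays within capacity, so 9 is optimal.

9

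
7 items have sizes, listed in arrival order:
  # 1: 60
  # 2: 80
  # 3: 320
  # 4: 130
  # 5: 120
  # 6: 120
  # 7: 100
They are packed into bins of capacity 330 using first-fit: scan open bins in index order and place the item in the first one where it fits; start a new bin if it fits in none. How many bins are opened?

4

  60 → bin 1 (new)  [load 60/330]
  80 → bin 1  [load 140/330]
  320 → bin 2 (new)  [load 320/330]
  130 → bin 1  [load 270/330]
  120 → bin 3 (new)  [load 120/330]
  120 → bin 3  [load 240/330]
  100 → bin 4 (new)  [load 100/330]
4 bins opened.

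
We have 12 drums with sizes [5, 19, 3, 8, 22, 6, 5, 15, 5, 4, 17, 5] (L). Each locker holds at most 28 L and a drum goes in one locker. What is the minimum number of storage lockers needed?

Total = 22 + 19 + 17 + 15 + 8 + 6 + 5 + 5 + 5 + 5 + 4 + 3 = 114 L.
Lower bound: ⌈114/28⌉ = 5 storage lockers.
A packing using 5 storage lockers:
  locker 1: 22 + 6 = 28
  locker 2: 19 + 8 = 27
  locker 3: 17 + 5 + 5 = 27
  locker 4: 15 + 5 + 5 + 3 = 28
  locker 5: 4 = 4
This matches the lower bound, so 5 is optimal.

5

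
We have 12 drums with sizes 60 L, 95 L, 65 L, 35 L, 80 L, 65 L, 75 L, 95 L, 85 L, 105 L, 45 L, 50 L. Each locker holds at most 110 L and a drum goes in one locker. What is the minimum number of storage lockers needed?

9

Total = 105 + 95 + 95 + 85 + 80 + 75 + 65 + 65 + 60 + 50 + 45 + 35 = 855 L.
Lower bound: ⌈855/110⌉ = 8 storage lockers.
Also, 9 drums each exceed 55 L, and no two of those can share a locker, so at least 9 storage lockers are needed.
A packing using 9 storage lockers:
  locker 1: 105 = 105
  locker 2: 95 = 95
  locker 3: 95 = 95
  locker 4: 85 = 85
  locker 5: 80 = 80
  locker 6: 75 + 35 = 110
  locker 7: 65 + 45 = 110
  locker 8: 65 = 65
  locker 9: 60 + 50 = 110
This matches the lower bound, so 9 is optimal.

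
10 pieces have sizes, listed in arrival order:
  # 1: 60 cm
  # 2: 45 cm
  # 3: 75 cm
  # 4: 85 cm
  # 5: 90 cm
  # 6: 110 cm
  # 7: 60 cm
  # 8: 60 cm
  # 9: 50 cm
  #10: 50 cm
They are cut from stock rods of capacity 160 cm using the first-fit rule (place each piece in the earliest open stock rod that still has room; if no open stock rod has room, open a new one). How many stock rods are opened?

5

  60 → stock rod 1 (new)  [load 60/160]
  45 → stock rod 1  [load 105/160]
  75 → stock rod 2 (new)  [load 75/160]
  85 → stock rod 2  [load 160/160]
  90 → stock rod 3 (new)  [load 90/160]
  110 → stock rod 4 (new)  [load 110/160]
  60 → stock rod 3  [load 150/160]
  60 → stock rod 5 (new)  [load 60/160]
  50 → stock rod 1  [load 155/160]
  50 → stock rod 4  [load 160/160]
5 stock rods opened.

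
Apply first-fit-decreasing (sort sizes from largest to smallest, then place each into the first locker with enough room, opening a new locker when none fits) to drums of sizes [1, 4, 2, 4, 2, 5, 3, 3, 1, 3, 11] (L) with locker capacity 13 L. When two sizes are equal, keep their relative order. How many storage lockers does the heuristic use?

Sorted descending: 11, 5, 4, 4, 3, 3, 3, 2, 2, 1, 1.
  11 → locker 1 (new)  [load 11/13]
  5 → locker 2 (new)  [load 5/13]
  4 → locker 2  [load 9/13]
  4 → locker 2  [load 13/13]
  3 → locker 3 (new)  [load 3/13]
  3 → locker 3  [load 6/13]
  3 → locker 3  [load 9/13]
  2 → locker 1  [load 13/13]
  2 → locker 3  [load 11/13]
  1 → locker 3  [load 12/13]
  1 → locker 3  [load 13/13]
3 storage lockers opened.

3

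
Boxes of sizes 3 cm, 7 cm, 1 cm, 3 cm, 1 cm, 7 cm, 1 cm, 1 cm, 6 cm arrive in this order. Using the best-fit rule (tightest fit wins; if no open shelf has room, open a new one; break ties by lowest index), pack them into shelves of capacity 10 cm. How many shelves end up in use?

4

  3 → shelf 1 (new)  [load 3/10]
  7 → shelf 1  [load 10/10]
  1 → shelf 2 (new)  [load 1/10]
  3 → shelf 2  [load 4/10]
  1 → shelf 2  [load 5/10]
  7 → shelf 3 (new)  [load 7/10]
  1 → shelf 3  [load 8/10]
  1 → shelf 3  [load 9/10]
  6 → shelf 4 (new)  [load 6/10]
4 shelves opened.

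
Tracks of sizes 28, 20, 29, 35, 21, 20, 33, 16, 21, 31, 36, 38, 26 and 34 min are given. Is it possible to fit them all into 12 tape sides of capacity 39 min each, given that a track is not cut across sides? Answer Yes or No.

No

Total = 388 min; ⌈388/39⌉ = 10.
13 tracks each exceed half the capacity and cannot share a side, forcing at least 13 tape sides.
At least 13 tape sides are required, but only 12 are allowed.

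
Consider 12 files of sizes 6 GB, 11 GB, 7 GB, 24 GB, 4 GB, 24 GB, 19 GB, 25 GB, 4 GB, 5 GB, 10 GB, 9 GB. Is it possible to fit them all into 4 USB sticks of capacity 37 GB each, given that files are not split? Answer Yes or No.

No

Total = 148 GB; ⌈148/37⌉ = 4.
The bound of 4 does not rule out 4, but exhaustive search shows no assignment into 4 USB sticks of capacity 37 GB exists — the minimum is 5.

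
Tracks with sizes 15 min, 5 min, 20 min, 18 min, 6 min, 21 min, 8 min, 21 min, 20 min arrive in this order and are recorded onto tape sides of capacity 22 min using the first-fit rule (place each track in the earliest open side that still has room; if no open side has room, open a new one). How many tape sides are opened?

  15 → side 1 (new)  [load 15/22]
  5 → side 1  [load 20/22]
  20 → side 2 (new)  [load 20/22]
  18 → side 3 (new)  [load 18/22]
  6 → side 4 (new)  [load 6/22]
  21 → side 5 (new)  [load 21/22]
  8 → side 4  [load 14/22]
  21 → side 6 (new)  [load 21/22]
  20 → side 7 (new)  [load 20/22]
7 tape sides opened.

7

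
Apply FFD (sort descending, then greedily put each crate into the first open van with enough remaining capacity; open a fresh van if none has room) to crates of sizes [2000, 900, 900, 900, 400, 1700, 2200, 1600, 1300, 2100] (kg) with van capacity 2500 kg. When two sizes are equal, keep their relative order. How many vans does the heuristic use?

7

Sorted descending: 2200, 2100, 2000, 1700, 1600, 1300, 900, 900, 900, 400.
  2200 → van 1 (new)  [load 2200/2500]
  2100 → van 2 (new)  [load 2100/2500]
  2000 → van 3 (new)  [load 2000/2500]
  1700 → van 4 (new)  [load 1700/2500]
  1600 → van 5 (new)  [load 1600/2500]
  1300 → van 6 (new)  [load 1300/2500]
  900 → van 5  [load 2500/2500]
  900 → van 6  [load 2200/2500]
  900 → van 7 (new)  [load 900/2500]
  400 → van 2  [load 2500/2500]
7 vans opened.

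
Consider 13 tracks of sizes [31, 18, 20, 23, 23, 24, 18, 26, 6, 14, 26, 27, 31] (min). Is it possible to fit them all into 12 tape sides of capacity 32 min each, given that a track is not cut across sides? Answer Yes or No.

Yes

A valid assignment using 11 tape sides:
  side 1: 31 = 31
  side 2: 31 = 31
  side 3: 27 = 27
  side 4: 26 + 6 = 32
  side 5: 26 = 26
  side 6: 24 = 24
  side 7: 23 = 23
  side 8: 23 = 23
  side 9: 20 = 20
  side 10: 18 + 14 = 32
  side 11: 18 = 18
That uses only 11 ≤ 12, so 12 tape sides are enough.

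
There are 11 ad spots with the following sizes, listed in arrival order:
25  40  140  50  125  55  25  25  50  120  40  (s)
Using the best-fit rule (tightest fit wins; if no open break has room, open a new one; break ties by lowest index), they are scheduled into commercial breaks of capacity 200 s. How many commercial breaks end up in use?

  25 → break 1 (new)  [load 25/200]
  40 → break 1  [load 65/200]
  140 → break 2 (new)  [load 140/200]
  50 → break 2  [load 190/200]
  125 → break 1  [load 190/200]
  55 → break 3 (new)  [load 55/200]
  25 → break 3  [load 80/200]
  25 → break 3  [load 105/200]
  50 → break 3  [load 155/200]
  120 → break 4 (new)  [load 120/200]
  40 → break 3  [load 195/200]
4 commercial breaks opened.

4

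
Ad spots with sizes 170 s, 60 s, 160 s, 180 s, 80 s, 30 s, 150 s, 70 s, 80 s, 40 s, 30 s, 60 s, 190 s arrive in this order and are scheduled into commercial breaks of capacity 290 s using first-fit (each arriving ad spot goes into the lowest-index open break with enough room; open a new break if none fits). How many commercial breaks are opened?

5

  170 → break 1 (new)  [load 170/290]
  60 → break 1  [load 230/290]
  160 → break 2 (new)  [load 160/290]
  180 → break 3 (new)  [load 180/290]
  80 → break 2  [load 240/290]
  30 → break 1  [load 260/290]
  150 → break 4 (new)  [load 150/290]
  70 → break 3  [load 250/290]
  80 → break 4  [load 230/290]
  40 → break 2  [load 280/290]
  30 → break 1  [load 290/290]
  60 → break 4  [load 290/290]
  190 → break 5 (new)  [load 190/290]
5 commercial breaks opened.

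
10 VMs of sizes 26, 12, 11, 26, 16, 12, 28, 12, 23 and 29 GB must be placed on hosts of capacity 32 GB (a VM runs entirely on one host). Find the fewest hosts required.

Total = 29 + 28 + 26 + 26 + 23 + 16 + 12 + 12 + 12 + 11 = 195 GB.
Lower bound: ⌈195/32⌉ = 7 hosts.
A packing using 8 hosts:
  host 1: 29 = 29
  host 2: 28 = 28
  host 3: 26 = 26
  host 4: 26 = 26
  host 5: 23 = 23
  host 6: 16 + 12 = 28
  host 7: 12 + 12 = 24
  host 8: 11 = 11
No arrangement into 7 hosts stays within capacity, so 8 is optimal.

8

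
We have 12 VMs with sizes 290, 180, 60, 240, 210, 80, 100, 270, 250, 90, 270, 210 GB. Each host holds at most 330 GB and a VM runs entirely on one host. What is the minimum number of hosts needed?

Total = 290 + 270 + 270 + 250 + 240 + 210 + 210 + 180 + 100 + 90 + 80 + 60 = 2250 GB.
Lower bound: ⌈2250/330⌉ = 7 hosts.
Also, 8 VMs each exceed 165 GB, and no two of those can share a host, so at least 8 hosts are needed.
A packing using 8 hosts:
  host 1: 290 = 290
  host 2: 270 + 60 = 330
  host 3: 270 = 270
  host 4: 250 + 80 = 330
  host 5: 240 + 90 = 330
  host 6: 210 + 100 = 310
  host 7: 210 = 210
  host 8: 180 = 180
This matches the lower bound, so 8 is optimal.

8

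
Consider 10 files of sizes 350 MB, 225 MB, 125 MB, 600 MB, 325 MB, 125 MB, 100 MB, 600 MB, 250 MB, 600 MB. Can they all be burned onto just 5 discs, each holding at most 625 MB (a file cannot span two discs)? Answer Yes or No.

No

Total = 3300 MB; ⌈3300/625⌉ = 6.
At least 6 discs are required, but only 5 are allowed.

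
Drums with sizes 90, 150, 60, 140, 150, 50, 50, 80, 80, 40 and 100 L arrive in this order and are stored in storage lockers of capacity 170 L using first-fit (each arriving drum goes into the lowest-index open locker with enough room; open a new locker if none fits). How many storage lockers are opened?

7

  90 → locker 1 (new)  [load 90/170]
  150 → locker 2 (new)  [load 150/170]
  60 → locker 1  [load 150/170]
  140 → locker 3 (new)  [load 140/170]
  150 → locker 4 (new)  [load 150/170]
  50 → locker 5 (new)  [load 50/170]
  50 → locker 5  [load 100/170]
  80 → locker 6 (new)  [load 80/170]
  80 → locker 6  [load 160/170]
  40 → locker 5  [load 140/170]
  100 → locker 7 (new)  [load 100/170]
7 storage lockers opened.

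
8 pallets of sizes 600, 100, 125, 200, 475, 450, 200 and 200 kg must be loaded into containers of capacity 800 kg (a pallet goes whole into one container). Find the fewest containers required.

3

Total = 600 + 475 + 450 + 200 + 200 + 200 + 125 + 100 = 2350 kg.
Lower bound: ⌈2350/800⌉ = 3 containers.
A packing using 3 containers:
  container 1: 600 + 200 = 800
  container 2: 475 + 200 + 125 = 800
  container 3: 450 + 200 + 100 = 750
This matches the lower bound, so 3 is optimal.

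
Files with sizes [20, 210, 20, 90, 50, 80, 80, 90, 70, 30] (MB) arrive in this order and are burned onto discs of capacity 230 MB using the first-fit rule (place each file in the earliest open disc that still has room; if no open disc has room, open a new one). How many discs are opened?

4

  20 → disc 1 (new)  [load 20/230]
  210 → disc 1  [load 230/230]
  20 → disc 2 (new)  [load 20/230]
  90 → disc 2  [load 110/230]
  50 → disc 2  [load 160/230]
  80 → disc 3 (new)  [load 80/230]
  80 → disc 3  [load 160/230]
  90 → disc 4 (new)  [load 90/230]
  70 → disc 2  [load 230/230]
  30 → disc 3  [load 190/230]
4 discs opened.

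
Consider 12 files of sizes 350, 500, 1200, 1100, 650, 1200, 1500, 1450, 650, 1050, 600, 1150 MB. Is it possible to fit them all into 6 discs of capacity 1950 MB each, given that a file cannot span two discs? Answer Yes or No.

No

Total = 11400 MB; ⌈11400/1950⌉ = 6.
7 files each exceed half the capacity and cannot share a disc, forcing at least 7 discs.
At least 7 discs are required, but only 6 are allowed.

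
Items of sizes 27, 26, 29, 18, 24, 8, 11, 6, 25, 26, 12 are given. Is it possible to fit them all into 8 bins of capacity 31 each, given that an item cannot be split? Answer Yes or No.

Yes

A valid assignment using 8 bins:
  bin 1: 29 = 29
  bin 2: 27 = 27
  bin 3: 26 = 26
  bin 4: 26 = 26
  bin 5: 25 + 6 = 31
  bin 6: 24 = 24
  bin 7: 18 + 12 = 30
  bin 8: 11 + 8 = 19
Every load is within 31, so 8 bins suffice.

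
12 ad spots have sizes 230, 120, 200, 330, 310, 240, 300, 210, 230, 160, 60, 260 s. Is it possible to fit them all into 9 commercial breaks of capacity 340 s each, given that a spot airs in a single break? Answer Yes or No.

Total = 2650 s; ⌈2650/340⌉ = 8.
9 ad spots each exceed half the capacity and cannot share a break, forcing at least 9 commercial breaks.
The bound of 9 does not rule out 9, but exhaustive search shows no assignment into 9 commercial breaks of capacity 340 s exists — the minimum is 10.

No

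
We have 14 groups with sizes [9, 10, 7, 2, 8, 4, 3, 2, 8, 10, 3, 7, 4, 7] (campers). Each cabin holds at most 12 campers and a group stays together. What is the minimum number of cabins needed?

Total = 10 + 10 + 9 + 8 + 8 + 7 + 7 + 7 + 4 + 4 + 3 + 3 + 2 + 2 = 84 campers.
Lower bound: ⌈84/12⌉ = 7 cabins.
Also, 8 groups each exceed 6 campers, and no two of those can share a cabin, so at least 8 cabins are needed.
A packing using 8 cabins:
  cabin 1: 10 + 2 = 12
  cabin 2: 10 + 2 = 12
  cabin 3: 9 + 3 = 12
  cabin 4: 8 + 4 = 12
  cabin 5: 8 + 4 = 12
  cabin 6: 7 + 3 = 10
  cabin 7: 7 = 7
  cabin 8: 7 = 7
This matches the lower bound, so 8 is optimal.

8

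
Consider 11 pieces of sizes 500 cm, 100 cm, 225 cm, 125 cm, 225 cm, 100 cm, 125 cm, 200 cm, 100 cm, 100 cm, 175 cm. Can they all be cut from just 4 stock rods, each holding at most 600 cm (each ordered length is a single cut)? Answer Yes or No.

A valid assignment using 4 stock rods:
  stock rod 1: 500 + 100 = 600
  stock rod 2: 225 + 225 + 125 = 575
  stock rod 3: 200 + 175 + 125 + 100 = 600
  stock rod 4: 100 + 100 = 200
Every load is within 600 cm, so 4 stock rods suffice.

Yes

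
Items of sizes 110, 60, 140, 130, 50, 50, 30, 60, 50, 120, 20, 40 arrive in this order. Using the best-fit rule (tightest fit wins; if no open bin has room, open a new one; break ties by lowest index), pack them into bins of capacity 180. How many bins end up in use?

5

  110 → bin 1 (new)  [load 110/180]
  60 → bin 1  [load 170/180]
  140 → bin 2 (new)  [load 140/180]
  130 → bin 3 (new)  [load 130/180]
  50 → bin 3  [load 180/180]
  50 → bin 4 (new)  [load 50/180]
  30 → bin 2  [load 170/180]
  60 → bin 4  [load 110/180]
  50 → bin 4  [load 160/180]
  120 → bin 5 (new)  [load 120/180]
  20 → bin 4  [load 180/180]
  40 → bin 5  [load 160/180]
5 bins opened.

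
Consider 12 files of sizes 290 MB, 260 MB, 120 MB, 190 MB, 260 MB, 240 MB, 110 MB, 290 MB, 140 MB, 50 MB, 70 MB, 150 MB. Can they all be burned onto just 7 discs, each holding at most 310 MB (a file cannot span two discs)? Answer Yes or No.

No

Total = 2170 MB; ⌈2170/310⌉ = 7.
The bound of 7 does not rule out 7, but exhaustive search shows no assignment into 7 discs of capacity 310 MB exists — the minimum is 8.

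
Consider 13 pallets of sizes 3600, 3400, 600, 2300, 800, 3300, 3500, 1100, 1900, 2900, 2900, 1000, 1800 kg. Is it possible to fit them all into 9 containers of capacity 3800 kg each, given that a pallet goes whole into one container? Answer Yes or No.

A valid assignment using 9 containers:
  container 1: 3600 = 3600
  container 2: 3500 = 3500
  container 3: 3400 = 3400
  container 4: 3300 = 3300
  container 5: 2900 + 800 = 3700
  container 6: 2900 + 600 = 3500
  container 7: 2300 + 1100 = 3400
  container 8: 1900 + 1800 = 3700
  container 9: 1000 = 1000
Every load is within 3800 kg, so 9 containers suffice.

Yes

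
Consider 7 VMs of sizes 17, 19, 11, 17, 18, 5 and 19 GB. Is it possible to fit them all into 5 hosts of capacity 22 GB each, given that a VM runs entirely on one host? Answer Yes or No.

No

Total = 106 GB; ⌈106/22⌉ = 5.
The bound of 5 does not rule out 5, but exhaustive search shows no assignment into 5 hosts of capacity 22 GB exists — the minimum is 6.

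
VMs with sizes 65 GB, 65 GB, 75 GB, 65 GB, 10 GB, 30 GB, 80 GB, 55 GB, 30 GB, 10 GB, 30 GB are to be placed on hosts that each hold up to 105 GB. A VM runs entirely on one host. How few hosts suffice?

6

Total = 80 + 75 + 65 + 65 + 65 + 55 + 30 + 30 + 30 + 10 + 10 = 515 GB.
Lower bound: ⌈515/105⌉ = 5 hosts.
Also, 6 VMs each exceed 105/2 GB, and no two of those can share a host, so at least 6 hosts are needed.
A packing using 6 hosts:
  host 1: 80 + 10 + 10 = 100
  host 2: 75 + 30 = 105
  host 3: 65 + 30 = 95
  host 4: 65 + 30 = 95
  host 5: 65 = 65
  host 6: 55 = 55
This matches the lower bound, so 6 is optimal.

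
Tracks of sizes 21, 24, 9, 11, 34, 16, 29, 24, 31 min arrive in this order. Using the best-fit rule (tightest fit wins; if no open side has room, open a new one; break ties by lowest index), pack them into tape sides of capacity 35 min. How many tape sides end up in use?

  21 → side 1 (new)  [load 21/35]
  24 → side 2 (new)  [load 24/35]
  9 → side 2  [load 33/35]
  11 → side 1  [load 32/35]
  34 → side 3 (new)  [load 34/35]
  16 → side 4 (new)  [load 16/35]
  29 → side 5 (new)  [load 29/35]
  24 → side 6 (new)  [load 24/35]
  31 → side 7 (new)  [load 31/35]
7 tape sides opened.

7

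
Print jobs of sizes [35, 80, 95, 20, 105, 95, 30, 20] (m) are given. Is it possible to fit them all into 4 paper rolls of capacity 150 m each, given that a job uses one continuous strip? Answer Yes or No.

A valid assignment using 4 paper rolls:
  roll 1: 105 + 35 = 140
  roll 2: 95 + 30 + 20 = 145
  roll 3: 95 + 20 = 115
  roll 4: 80 = 80
Every load is within 150 m, so 4 paper rolls suffice.

Yes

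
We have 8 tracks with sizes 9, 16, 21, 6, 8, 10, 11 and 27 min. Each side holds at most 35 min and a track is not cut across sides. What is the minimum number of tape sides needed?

Total = 27 + 21 + 16 + 11 + 10 + 9 + 8 + 6 = 108 min.
Lower bound: ⌈108/35⌉ = 4 tape sides.
A packing using 4 tape sides:
  side 1: 27 + 8 = 35
  side 2: 21 + 11 = 32
  side 3: 16 + 10 + 9 = 35
  side 4: 6 = 6
This matches the lower bound, so 4 is optimal.

4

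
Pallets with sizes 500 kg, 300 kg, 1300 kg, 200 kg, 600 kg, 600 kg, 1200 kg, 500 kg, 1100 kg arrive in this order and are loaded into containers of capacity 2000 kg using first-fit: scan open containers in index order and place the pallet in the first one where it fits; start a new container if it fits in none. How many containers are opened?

  500 → container 1 (new)  [load 500/2000]
  300 → container 1  [load 800/2000]
  1300 → container 2 (new)  [load 1300/2000]
  200 → container 1  [load 1000/2000]
  600 → container 1  [load 1600/2000]
  600 → container 2  [load 1900/2000]
  1200 → container 3 (new)  [load 1200/2000]
  500 → container 3  [load 1700/2000]
  1100 → container 4 (new)  [load 1100/2000]
4 containers opened.

4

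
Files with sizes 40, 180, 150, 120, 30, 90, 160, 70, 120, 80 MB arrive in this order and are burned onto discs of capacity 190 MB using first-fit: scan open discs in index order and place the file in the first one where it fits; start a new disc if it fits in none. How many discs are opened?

7

  40 → disc 1 (new)  [load 40/190]
  180 → disc 2 (new)  [load 180/190]
  150 → disc 1  [load 190/190]
  120 → disc 3 (new)  [load 120/190]
  30 → disc 3  [load 150/190]
  90 → disc 4 (new)  [load 90/190]
  160 → disc 5 (new)  [load 160/190]
  70 → disc 4  [load 160/190]
  120 → disc 6 (new)  [load 120/190]
  80 → disc 7 (new)  [load 80/190]
7 discs opened.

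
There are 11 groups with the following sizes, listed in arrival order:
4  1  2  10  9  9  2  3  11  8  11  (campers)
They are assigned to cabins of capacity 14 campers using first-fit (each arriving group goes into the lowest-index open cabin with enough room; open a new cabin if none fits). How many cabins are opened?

7

  4 → cabin 1 (new)  [load 4/14]
  1 → cabin 1  [load 5/14]
  2 → cabin 1  [load 7/14]
  10 → cabin 2 (new)  [load 10/14]
  9 → cabin 3 (new)  [load 9/14]
  9 → cabin 4 (new)  [load 9/14]
  2 → cabin 1  [load 9/14]
  3 → cabin 1  [load 12/14]
  11 → cabin 5 (new)  [load 11/14]
  8 → cabin 6 (new)  [load 8/14]
  11 → cabin 7 (new)  [load 11/14]
7 cabins opened.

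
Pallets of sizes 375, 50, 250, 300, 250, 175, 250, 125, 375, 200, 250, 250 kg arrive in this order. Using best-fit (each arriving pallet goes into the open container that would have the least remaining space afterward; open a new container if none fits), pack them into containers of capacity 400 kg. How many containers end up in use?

  375 → container 1 (new)  [load 375/400]
  50 → container 2 (new)  [load 50/400]
  250 → container 2  [load 300/400]
  300 → container 3 (new)  [load 300/400]
  250 → container 4 (new)  [load 250/400]
  175 → container 5 (new)  [load 175/400]
  250 → container 6 (new)  [load 250/400]
  125 → container 4  [load 375/400]
  375 → container 7 (new)  [load 375/400]
  200 → container 5  [load 375/400]
  250 → container 8 (new)  [load 250/400]
  250 → container 9 (new)  [load 250/400]
9 containers opened.

9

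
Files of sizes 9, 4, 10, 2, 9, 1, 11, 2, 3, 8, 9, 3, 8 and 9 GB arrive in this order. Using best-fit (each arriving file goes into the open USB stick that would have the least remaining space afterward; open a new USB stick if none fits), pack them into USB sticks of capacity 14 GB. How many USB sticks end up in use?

  9 → USB stick 1 (new)  [load 9/14]
  4 → USB stick 1  [load 13/14]
  10 → USB stick 2 (new)  [load 10/14]
  2 → USB stick 2  [load 12/14]
  9 → USB stick 3 (new)  [load 9/14]
  1 → USB stick 1  [load 14/14]
  11 → USB stick 4 (new)  [load 11/14]
  2 → USB stick 2  [load 14/14]
  3 → USB stick 4  [load 14/14]
  8 → USB stick 5 (new)  [load 8/14]
  9 → USB stick 6 (new)  [load 9/14]
  3 → USB stick 3  [load 12/14]
  8 → USB stick 7 (new)  [load 8/14]
  9 → USB stick 8 (new)  [load 9/14]
8 USB sticks opened.

8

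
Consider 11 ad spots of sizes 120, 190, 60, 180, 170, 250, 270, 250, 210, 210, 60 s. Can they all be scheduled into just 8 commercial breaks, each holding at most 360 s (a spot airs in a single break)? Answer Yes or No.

A valid assignment using 7 commercial breaks:
  break 1: 270 + 60 = 330
  break 2: 250 + 60 = 310
  break 3: 250 = 250
  break 4: 210 + 120 = 330
  break 5: 210 = 210
  break 6: 190 + 170 = 360
  break 7: 180 = 180
That uses only 7 ≤ 8, so 8 commercial breaks are enough.

Yes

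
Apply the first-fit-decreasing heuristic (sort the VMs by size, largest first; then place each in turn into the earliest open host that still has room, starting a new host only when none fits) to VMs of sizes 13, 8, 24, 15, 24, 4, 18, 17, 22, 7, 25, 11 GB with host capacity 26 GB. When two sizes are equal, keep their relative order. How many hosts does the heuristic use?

Sorted descending: 25, 24, 24, 22, 18, 17, 15, 13, 11, 8, 7, 4.
  25 → host 1 (new)  [load 25/26]
  24 → host 2 (new)  [load 24/26]
  24 → host 3 (new)  [load 24/26]
  22 → host 4 (new)  [load 22/26]
  18 → host 5 (new)  [load 18/26]
  17 → host 6 (new)  [load 17/26]
  15 → host 7 (new)  [load 15/26]
  13 → host 8 (new)  [load 13/26]
  11 → host 7  [load 26/26]
  8 → host 5  [load 26/26]
  7 → host 6  [load 24/26]
  4 → host 4  [load 26/26]
8 hosts opened.

8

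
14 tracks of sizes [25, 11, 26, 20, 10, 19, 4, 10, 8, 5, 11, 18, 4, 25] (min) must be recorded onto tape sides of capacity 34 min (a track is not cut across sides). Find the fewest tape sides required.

Total = 26 + 25 + 25 + 20 + 19 + 18 + 11 + 11 + 10 + 10 + 8 + 5 + 4 + 4 = 196 min.
Lower bound: ⌈196/34⌉ = 6 tape sides.
A packing using 7 tape sides:
  side 1: 26 + 8 = 34
  side 2: 25 + 5 + 4 = 34
  side 3: 25 + 4 = 29
  side 4: 20 + 11 = 31
  side 5: 19 + 11 = 30
  side 6: 18 + 10 = 28
  side 7: 10 = 10
No arrangement into 6 tape sides stays within capacity, so 7 is optimal.

7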